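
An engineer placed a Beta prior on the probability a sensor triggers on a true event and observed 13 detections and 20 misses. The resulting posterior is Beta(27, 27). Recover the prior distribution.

Under Beta–binomial conjugacy the posterior parameters are (α+s, β+f).
Subtract the data counts: 27−13=14, 27−20=7.

Beta(14, 7)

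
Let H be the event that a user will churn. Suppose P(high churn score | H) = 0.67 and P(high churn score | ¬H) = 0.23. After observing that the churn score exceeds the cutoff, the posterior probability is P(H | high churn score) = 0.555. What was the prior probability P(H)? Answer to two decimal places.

P(H) = 0.30

In odds form, posterior odds = prior odds × likelihood ratio, so prior odds = posterior odds ÷ LR.
Posterior odds = 0.555/(1−0.555) = 1.2472. LR = 0.67/0.23 = 2.9130.
Prior odds = 1.2472/2.9130 = 0.4281, so P(H) = 0.4281/(1+0.4281) ≈ 0.30.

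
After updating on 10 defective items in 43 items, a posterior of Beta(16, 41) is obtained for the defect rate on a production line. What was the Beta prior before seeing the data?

Under Beta–binomial conjugacy the posterior parameters are (α+s, β+f).
Subtract the data counts: 16−10=6, 41−33=8.

Beta(6, 8)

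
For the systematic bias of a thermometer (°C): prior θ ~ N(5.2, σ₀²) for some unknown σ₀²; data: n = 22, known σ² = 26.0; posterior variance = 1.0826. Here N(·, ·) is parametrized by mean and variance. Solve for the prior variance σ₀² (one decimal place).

Posterior precision equals prior precision plus data precision: 1/σ_n² = 1/σ₀² + n/σ².
So 1/σ₀² = 1/1.0826 − 22/26.0 = 0.923702 − 0.846154 = 0.077548.
Hence σ₀² = 1/0.077548 ≈ 12.9.

σ₀² = 12.9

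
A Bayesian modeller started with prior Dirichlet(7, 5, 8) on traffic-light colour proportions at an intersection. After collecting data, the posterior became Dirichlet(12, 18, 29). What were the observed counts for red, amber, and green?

For a Dirichlet(α) prior with multinomial counts c, the posterior is Dirichlet(α + c) componentwise.
Counts are posterior − prior componentwise: 12−7=5, 18−5=13, 29−8=21.

counts (5, 13, 21)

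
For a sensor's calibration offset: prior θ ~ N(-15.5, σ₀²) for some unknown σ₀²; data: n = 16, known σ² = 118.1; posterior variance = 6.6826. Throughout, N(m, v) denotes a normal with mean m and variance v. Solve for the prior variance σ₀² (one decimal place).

σ₀² = 70.6

For the Normal–Normal model with known σ², precisions add: τ_n = τ₀ + n/σ².
So 1/σ₀² = 1/6.6826 − 16/118.1 = 0.149642 − 0.135478 = 0.014164.
Hence σ₀² = 1/0.014164 ≈ 70.6.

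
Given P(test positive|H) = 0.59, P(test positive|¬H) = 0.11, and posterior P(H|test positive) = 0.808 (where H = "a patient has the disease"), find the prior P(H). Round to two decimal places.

In odds form, posterior odds = prior odds × likelihood ratio, so prior odds = posterior odds ÷ LR.
Posterior odds = 0.808/(1−0.808) = 4.2083. LR = 0.59/0.11 = 5.3636.
Prior odds = 4.2083/5.3636 = 0.7846, so P(H) = 0.7846/(1+0.7846) ≈ 0.44.

P(H) = 0.44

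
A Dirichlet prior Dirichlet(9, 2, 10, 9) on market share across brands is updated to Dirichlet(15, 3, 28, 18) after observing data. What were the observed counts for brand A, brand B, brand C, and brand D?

For a Dirichlet(α) prior with multinomial counts c, the posterior is Dirichlet(α + c) componentwise.
Counts are posterior − prior componentwise: 15−9=6, 3−2=1, 28−10=18, 18−9=9.

counts (6, 1, 18, 9)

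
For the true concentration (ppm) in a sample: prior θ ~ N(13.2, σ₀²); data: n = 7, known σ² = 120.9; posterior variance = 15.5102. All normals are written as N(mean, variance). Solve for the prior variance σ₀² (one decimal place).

σ₀² = 152.1

For the Normal–Normal model with known σ², precisions add: τ_n = τ₀ + n/σ².
So 1/σ₀² = 1/15.5102 − 7/120.9 = 0.064474 − 0.057899 = 0.006575.
Hence σ₀² = 1/0.006575 ≈ 152.1.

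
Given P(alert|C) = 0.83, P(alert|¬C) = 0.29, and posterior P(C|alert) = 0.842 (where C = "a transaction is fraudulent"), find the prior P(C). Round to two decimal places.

P(C) = 0.65

Bayes' rule in odds form gives O(C|E) = O(C)·[P(E|C)/P(E|¬C)], hence O(C) = O(C|E)/LR.
Posterior odds = 0.842/(1−0.842) = 5.3291. LR = 0.83/0.29 = 2.8621.
Prior odds = 5.3291/2.8621 = 1.8620, so P(C) = 1.8620/(1+1.8620) ≈ 0.65.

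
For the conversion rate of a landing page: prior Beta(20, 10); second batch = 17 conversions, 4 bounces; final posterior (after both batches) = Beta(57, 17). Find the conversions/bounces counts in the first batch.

20 conversions and 3 bounces

Because Beta–binomial updating is additive in the counts, the combined data contributed (α_post−α_prior, β_post−β_prior) successes and failures.
Total across both batches: 57−20=37 conversions, 17−10=7 bounces.
Subtract the second batch: 37−17=20 conversions and 7−4=3 bounces.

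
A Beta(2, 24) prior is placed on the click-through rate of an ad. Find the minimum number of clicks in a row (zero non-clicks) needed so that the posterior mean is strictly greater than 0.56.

k = 29

After k clicks and 0 non-clicks the posterior is Beta(2+k, 24), with mean (2+k)/(2+24+k).
Set (2+k)/(26+k) > 0.56 and solve: k > (0.56·26 − 2)/(1 − 0.56) = 28.545.
The smallest integer exceeding 28.545 is 29, and checking k=29: (31)/(55) = 0.5636 > 0.56.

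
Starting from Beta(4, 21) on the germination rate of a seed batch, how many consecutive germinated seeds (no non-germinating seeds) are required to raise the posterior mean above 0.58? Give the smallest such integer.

After k germinated seeds and 0 non-germinating seeds the posterior is Beta(4+k, 21), with mean (4+k)/(4+21+k).
Set (4+k)/(25+k) > 0.58 and solve: k > (0.58·25 − 4)/(1 − 0.58) = 25.000.
The smallest integer exceeding 25.000 is 26, and checking k=26: (30)/(51) = 0.5882 > 0.58.

k = 26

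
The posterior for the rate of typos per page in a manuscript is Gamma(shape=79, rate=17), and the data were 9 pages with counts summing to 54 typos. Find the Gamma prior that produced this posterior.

Gamma(shape=25, rate=8)

Gamma–Poisson conjugacy: posterior shape = α + Σxᵢ, posterior rate = β + n.
So α = 79 − 54 = 25 and β = 17 − 9 = 8.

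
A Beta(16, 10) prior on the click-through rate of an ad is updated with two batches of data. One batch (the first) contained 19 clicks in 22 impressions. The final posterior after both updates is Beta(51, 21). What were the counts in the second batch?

Sequential conjugate updates are equivalent to a single update on the pooled data, so total successes = posterior α − prior α and total failures = posterior β − prior β.
Total across both batches: 51−16=35 clicks, 21−10=11 non-clicks.
Subtract the first batch: 35−19=16 clicks and 11−3=8 non-clicks.

16 clicks and 8 non-clicks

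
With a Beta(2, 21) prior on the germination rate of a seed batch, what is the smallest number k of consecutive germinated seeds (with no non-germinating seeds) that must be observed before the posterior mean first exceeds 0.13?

After k germinated seeds and 0 non-germinating seeds the posterior is Beta(2+k, 21), with mean (2+k)/(2+21+k).
Set (2+k)/(23+k) > 0.13 and solve: k > (0.13·23 − 2)/(1 − 0.13) = 1.138.
The smallest integer exceeding 1.138 is 2, and checking k=2: (4)/(25) = 0.1600 > 0.13.

k = 2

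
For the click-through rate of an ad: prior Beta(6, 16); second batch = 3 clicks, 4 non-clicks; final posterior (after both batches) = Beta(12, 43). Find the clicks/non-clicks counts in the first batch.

3 clicks and 23 non-clicks

Because Beta–binomial updating is additive in the counts, the combined data contributed (α_post−α_prior, β_post−β_prior) successes and failures.
Total across both batches: 12−6=6 clicks, 43−16=27 non-clicks.
Subtract the second batch: 6−3=3 clicks and 27−4=23 non-clicks.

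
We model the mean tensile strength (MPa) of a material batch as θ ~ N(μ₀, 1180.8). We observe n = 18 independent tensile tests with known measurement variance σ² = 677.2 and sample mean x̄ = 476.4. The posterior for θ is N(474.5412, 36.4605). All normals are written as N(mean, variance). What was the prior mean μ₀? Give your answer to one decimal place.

μ₀ = 416.2

The posterior mean is a precision-weighted average: μ_n = (τ₀μ₀ + τ_data·x̄)/(τ₀+τ_data), with τ₀=1/σ₀² and τ_data=n/σ².
Here τ₀ = 1/1180.8 = 0.000847 and τ_data = 18/677.2 = 0.026580, so τ_n = 0.027427.
Rearranging for μ₀: μ₀ = (μ_n·τ_n − τ_data·x̄)/τ₀ = (474.5412·0.027427 − 0.026580·476.4) / 0.000847 = 0.352529/0.000847 ≈ 416.2.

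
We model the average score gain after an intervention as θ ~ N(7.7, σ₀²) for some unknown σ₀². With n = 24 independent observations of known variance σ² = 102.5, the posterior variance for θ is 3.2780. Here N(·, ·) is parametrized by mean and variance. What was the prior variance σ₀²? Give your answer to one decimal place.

σ₀² = 14.1

For the Normal–Normal model with known σ², precisions add: τ_n = τ₀ + n/σ².
So 1/σ₀² = 1/3.2780 − 24/102.5 = 0.305064 − 0.234146 = 0.070918.
Hence σ₀² = 1/0.070918 ≈ 14.1.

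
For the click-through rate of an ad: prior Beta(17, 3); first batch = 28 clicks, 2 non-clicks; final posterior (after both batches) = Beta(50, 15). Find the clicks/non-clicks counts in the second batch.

5 clicks and 10 non-clicks

Because Beta–binomial updating is additive in the counts, the combined data contributed (α_post−α_prior, β_post−β_prior) successes and failures.
Total across both batches: 50−17=33 clicks, 15−3=12 non-clicks.
Subtract the first batch: 33−28=5 clicks and 12−2=10 non-clicks.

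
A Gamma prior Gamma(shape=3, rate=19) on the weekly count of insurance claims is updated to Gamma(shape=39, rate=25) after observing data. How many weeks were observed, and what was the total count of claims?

A Gamma(α, β) prior (rate parametrization) on a Poisson rate with n observations summing to S gives posterior Gamma(α+S, β+n).
Matching: Σxᵢ = 39 − 3 = 36 and n = 25 − 19 = 6.

n = 6 weeks with total 36 claims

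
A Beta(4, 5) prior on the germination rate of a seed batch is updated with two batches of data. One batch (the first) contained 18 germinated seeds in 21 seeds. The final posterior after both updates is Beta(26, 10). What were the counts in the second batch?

4 germinated seeds and 2 non-germinating seeds

Because Beta–binomial updating is additive in the counts, the combined data contributed (α_post−α_prior, β_post−β_prior) successes and failures.
Total across both batches: 26−4=22 germinated seeds, 10−5=5 non-germinating seeds.
Subtract the first batch: 22−18=4 germinated seeds and 5−3=2 non-germinating seeds.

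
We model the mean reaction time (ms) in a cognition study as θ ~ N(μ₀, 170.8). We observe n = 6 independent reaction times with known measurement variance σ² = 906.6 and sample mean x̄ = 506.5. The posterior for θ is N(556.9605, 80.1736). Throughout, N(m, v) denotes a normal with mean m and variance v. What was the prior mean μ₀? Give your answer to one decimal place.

With known observation variance, the Normal–Normal posterior has precision τ_n = τ₀ + n/σ² and mean μ_n = (τ₀μ₀ + (n/σ²)x̄)/τ_n.
Here τ₀ = 1/170.8 = 0.005855 and τ_data = 6/906.6 = 0.006618, so τ_n = 0.012473.
Rearranging for μ₀: μ₀ = (μ_n·τ_n − τ_data·x̄)/τ₀ = (556.9605·0.012473 − 0.006618·506.5) / 0.005855 = 3.594951/0.005855 ≈ 614.0.

μ₀ = 614.0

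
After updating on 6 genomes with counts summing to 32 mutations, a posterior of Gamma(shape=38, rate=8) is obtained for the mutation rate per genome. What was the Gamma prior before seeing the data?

A Gamma(α, β) prior (rate parametrization) on a Poisson rate with n observations summing to S gives posterior Gamma(α+S, β+n).
So α = 38 − 32 = 6 and β = 8 − 6 = 2.

Gamma(shape=6, rate=2)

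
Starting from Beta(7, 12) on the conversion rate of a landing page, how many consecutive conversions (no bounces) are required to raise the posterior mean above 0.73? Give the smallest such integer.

k = 26

After k conversions and 0 bounces the posterior is Beta(7+k, 12), with mean (7+k)/(7+12+k).
Set (7+k)/(19+k) > 0.73 and solve: k > (0.73·19 − 7)/(1 − 0.73) = 25.444.
The smallest integer exceeding 25.444 is 26, and checking k=26: (33)/(45) = 0.7333 > 0.73.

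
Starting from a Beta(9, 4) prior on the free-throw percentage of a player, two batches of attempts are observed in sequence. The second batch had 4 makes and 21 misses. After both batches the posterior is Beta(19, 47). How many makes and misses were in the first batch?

Sequential conjugate updates are equivalent to a single update on the pooled data, so total successes = posterior α − prior α and total failures = posterior β − prior β.
Total across both batches: 19−9=10 makes, 47−4=43 misses.
Subtract the second batch: 10−4=6 makes and 43−21=22 misses.

6 makes and 22 misses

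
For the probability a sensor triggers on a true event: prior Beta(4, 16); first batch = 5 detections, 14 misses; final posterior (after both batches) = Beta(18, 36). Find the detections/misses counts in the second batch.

9 detections and 6 misses

Because Beta–binomial updating is additive in the counts, the combined data contributed (α_post−α_prior, β_post−β_prior) successes and failures.
Total across both batches: 18−4=14 detections, 36−16=20 misses.
Subtract the first batch: 14−5=9 detections and 20−14=6 misses.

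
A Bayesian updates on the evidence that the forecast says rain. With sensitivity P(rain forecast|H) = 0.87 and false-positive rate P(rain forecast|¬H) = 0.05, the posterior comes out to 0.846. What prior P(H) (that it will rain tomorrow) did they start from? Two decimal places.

P(H) = 0.24

Bayes' rule in odds form gives O(H|E) = O(H)·[P(E|H)/P(E|¬H)], hence O(H) = O(H|E)/LR.
Posterior odds = 0.846/(1−0.846) = 5.4935. LR = 0.87/0.05 = 17.4000.
Prior odds = 5.4935/17.4000 = 0.3157, so P(H) = 0.3157/(1+0.3157) ≈ 0.24.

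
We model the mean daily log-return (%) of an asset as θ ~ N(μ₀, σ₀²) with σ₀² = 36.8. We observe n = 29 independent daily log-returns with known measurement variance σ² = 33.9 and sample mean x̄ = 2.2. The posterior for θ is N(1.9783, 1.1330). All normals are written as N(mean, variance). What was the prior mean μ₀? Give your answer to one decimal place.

With known observation variance, the Normal–Normal posterior has precision τ_n = τ₀ + n/σ² and mean μ_n = (τ₀μ₀ + (n/σ²)x̄)/τ_n.
Here τ₀ = 1/36.8 = 0.027174 and τ_data = 29/33.9 = 0.855457, so τ_n = 0.882631.
Rearranging for μ₀: μ₀ = (μ_n·τ_n − τ_data·x̄)/τ₀ = (1.9783·0.882631 − 0.855457·2.2) / 0.027174 = -0.135896/0.027174 ≈ -5.0.

μ₀ = -5.0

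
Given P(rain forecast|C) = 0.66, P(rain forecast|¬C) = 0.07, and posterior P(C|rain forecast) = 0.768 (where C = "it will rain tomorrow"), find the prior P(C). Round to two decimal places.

P(C) = 0.26

Bayes' rule in odds form gives O(C|E) = O(C)·[P(E|C)/P(E|¬C)], hence O(C) = O(C|E)/LR.
Posterior odds = 0.768/(1−0.768) = 3.3103. LR = 0.66/0.07 = 9.4286.
Prior odds = 3.3103/9.4286 = 0.3511, so P(C) = 0.3511/(1+0.3511) ≈ 0.26.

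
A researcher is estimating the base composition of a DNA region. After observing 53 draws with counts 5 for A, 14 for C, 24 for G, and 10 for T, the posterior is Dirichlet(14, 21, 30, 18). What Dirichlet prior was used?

For a Dirichlet(α) prior with multinomial counts c, the posterior is Dirichlet(α + c) componentwise.
Subtract each count from the matching posterior parameter: 14−5=9, 21−14=7, 30−24=6, 18−10=8.

Dirichlet(9, 7, 6, 8)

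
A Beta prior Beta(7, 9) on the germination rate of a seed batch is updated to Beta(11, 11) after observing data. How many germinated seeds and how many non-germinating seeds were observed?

4 germinated seeds and 2 non-germinating seeds

Beta is conjugate to the binomial likelihood: posterior = Beta(α+s, β+f).
Match parameters: s=11−7=4, f=11−9=2.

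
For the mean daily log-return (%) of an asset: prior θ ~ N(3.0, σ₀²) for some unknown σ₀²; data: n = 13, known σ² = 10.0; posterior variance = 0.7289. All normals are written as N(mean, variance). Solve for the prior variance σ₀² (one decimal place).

For the Normal–Normal model with known σ², precisions add: τ_n = τ₀ + n/σ².
So 1/σ₀² = 1/0.7289 − 13/10.0 = 1.371930 − 1.300000 = 0.071930.
Hence σ₀² = 1/0.071930 ≈ 13.9.

σ₀² = 13.9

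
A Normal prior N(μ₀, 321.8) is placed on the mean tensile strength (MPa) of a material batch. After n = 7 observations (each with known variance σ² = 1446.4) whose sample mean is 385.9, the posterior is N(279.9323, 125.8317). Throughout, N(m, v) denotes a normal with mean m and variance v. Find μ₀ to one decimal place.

With known observation variance, the Normal–Normal posterior has precision τ_n = τ₀ + n/σ² and mean μ_n = (τ₀μ₀ + (n/σ²)x̄)/τ_n.
Here τ₀ = 1/321.8 = 0.003108 and τ_data = 7/1446.4 = 0.004840, so τ_n = 0.007948.
Rearranging for μ₀: μ₀ = (μ_n·τ_n − τ_data·x̄)/τ₀ = (279.9323·0.007948 − 0.004840·385.9) / 0.003108 = 0.357146/0.003108 ≈ 114.9.

μ₀ = 114.9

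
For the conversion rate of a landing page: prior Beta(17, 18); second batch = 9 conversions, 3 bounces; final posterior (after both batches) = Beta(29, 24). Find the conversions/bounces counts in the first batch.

3 conversions and 3 bounces

Sequential conjugate updates are equivalent to a single update on the pooled data, so total successes = posterior α − prior α and total failures = posterior β − prior β.
Total across both batches: 29−17=12 conversions, 24−18=6 bounces.
Subtract the second batch: 12−9=3 conversions and 6−3=3 bounces.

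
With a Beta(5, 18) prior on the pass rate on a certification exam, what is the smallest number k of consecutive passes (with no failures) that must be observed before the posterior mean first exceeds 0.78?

k = 59

After k passes and 0 failures the posterior is Beta(5+k, 18), with mean (5+k)/(5+18+k).
Set (5+k)/(23+k) > 0.78 and solve: k > (0.78·23 − 5)/(1 − 0.78) = 58.818.
The smallest integer exceeding 58.818 is 59, and checking k=59: (64)/(82) = 0.7805 > 0.78.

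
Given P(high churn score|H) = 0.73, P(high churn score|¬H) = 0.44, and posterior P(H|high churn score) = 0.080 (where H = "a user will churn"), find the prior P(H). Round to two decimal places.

Bayes' rule in odds form gives O(H|E) = O(H)·[P(E|H)/P(E|¬H)], hence O(H) = O(H|E)/LR.
Posterior odds = 0.080/(1−0.080) = 0.0870. LR = 0.73/0.44 = 1.6591.
Prior odds = 0.0870/1.6591 = 0.0524, so P(H) = 0.0524/(1+0.0524) ≈ 0.05.

P(H) = 0.05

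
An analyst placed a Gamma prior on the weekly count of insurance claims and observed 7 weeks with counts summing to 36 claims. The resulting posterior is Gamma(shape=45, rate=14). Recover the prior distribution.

A Gamma(α, β) prior (rate parametrization) on a Poisson rate with n observations summing to S gives posterior Gamma(α+S, β+n).
So α = 45 − 36 = 9 and β = 14 − 7 = 7.

Gamma(shape=9, rate=7)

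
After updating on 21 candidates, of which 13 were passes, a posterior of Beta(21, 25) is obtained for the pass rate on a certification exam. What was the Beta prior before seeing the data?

Under Beta–binomial conjugacy the posterior parameters are (α+s, β+f).
Subtract the data counts: 21−13=8, 25−8=17.

Beta(8, 17)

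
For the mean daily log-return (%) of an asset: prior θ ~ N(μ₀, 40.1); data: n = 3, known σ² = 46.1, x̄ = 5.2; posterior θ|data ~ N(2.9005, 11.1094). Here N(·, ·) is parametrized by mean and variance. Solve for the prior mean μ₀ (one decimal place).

With known observation variance, the Normal–Normal posterior has precision τ_n = τ₀ + n/σ² and mean μ_n = (τ₀μ₀ + (n/σ²)x̄)/τ_n.
Here τ₀ = 1/40.1 = 0.024938 and τ_data = 3/46.1 = 0.065076, so τ_n = 0.090014.
Rearranging for μ₀: μ₀ = (μ_n·τ_n − τ_data·x̄)/τ₀ = (2.9005·0.090014 − 0.065076·5.2) / 0.024938 = -0.077310/0.024938 ≈ -3.1.

μ₀ = -3.1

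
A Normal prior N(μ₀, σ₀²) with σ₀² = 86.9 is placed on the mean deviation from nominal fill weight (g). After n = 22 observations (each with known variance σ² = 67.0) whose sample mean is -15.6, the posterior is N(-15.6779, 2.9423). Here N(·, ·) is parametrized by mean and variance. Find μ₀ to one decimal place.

μ₀ = -17.9

The posterior mean is a precision-weighted average: μ_n = (τ₀μ₀ + τ_data·x̄)/(τ₀+τ_data), with τ₀=1/σ₀² and τ_data=n/σ².
Here τ₀ = 1/86.9 = 0.011507 and τ_data = 22/67.0 = 0.328358, so τ_n = 0.339865.
Rearranging for μ₀: μ₀ = (μ_n·τ_n − τ_data·x̄)/τ₀ = (-15.6779·0.339865 − 0.328358·-15.6) / 0.011507 = -0.205985/0.011507 ≈ -17.9.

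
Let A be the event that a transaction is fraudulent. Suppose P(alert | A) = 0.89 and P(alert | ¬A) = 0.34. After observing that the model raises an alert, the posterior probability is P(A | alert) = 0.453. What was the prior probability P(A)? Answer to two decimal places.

Bayes' rule in odds form gives O(A|E) = O(A)·[P(E|A)/P(E|¬A)], hence O(A) = O(A|E)/LR.
Posterior odds = 0.453/(1−0.453) = 0.8282. LR = 0.89/0.34 = 2.6176.
Prior odds = 0.8282/2.6176 = 0.3164, so P(A) = 0.3164/(1+0.3164) ≈ 0.24.

P(A) = 0.24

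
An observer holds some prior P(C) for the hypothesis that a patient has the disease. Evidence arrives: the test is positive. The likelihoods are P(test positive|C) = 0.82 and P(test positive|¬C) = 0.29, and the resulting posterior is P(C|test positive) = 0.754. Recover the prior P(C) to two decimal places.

P(C) = 0.52

Bayes' rule in odds form gives O(C|E) = O(C)·[P(E|C)/P(E|¬C)], hence O(C) = O(C|E)/LR.
Posterior odds = 0.754/(1−0.754) = 3.0650. LR = 0.82/0.29 = 2.8276.
Prior odds = 3.0650/2.8276 = 1.0840, so P(C) = 1.0840/(1+1.0840) ≈ 0.52.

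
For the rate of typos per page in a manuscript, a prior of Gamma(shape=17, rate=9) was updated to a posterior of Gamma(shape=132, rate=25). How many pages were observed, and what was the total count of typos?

Gamma–Poisson conjugacy: posterior shape = α + Σxᵢ, posterior rate = β + n.
Matching: Σxᵢ = 132 − 17 = 115 and n = 25 − 9 = 16.

n = 16 pages with total 115 typos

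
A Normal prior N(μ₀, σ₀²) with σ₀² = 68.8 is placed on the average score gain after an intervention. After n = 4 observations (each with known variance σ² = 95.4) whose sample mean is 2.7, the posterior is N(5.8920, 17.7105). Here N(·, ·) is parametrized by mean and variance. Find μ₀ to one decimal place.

With known observation variance, the Normal–Normal posterior has precision τ_n = τ₀ + n/σ² and mean μ_n = (τ₀μ₀ + (n/σ²)x̄)/τ_n.
Here τ₀ = 1/68.8 = 0.014535 and τ_data = 4/95.4 = 0.041929, so τ_n = 0.056464.
Rearranging for μ₀: μ₀ = (μ_n·τ_n − τ_data·x̄)/τ₀ = (5.8920·0.056464 − 0.041929·2.7) / 0.014535 = 0.219478/0.014535 ≈ 15.1.

μ₀ = 15.1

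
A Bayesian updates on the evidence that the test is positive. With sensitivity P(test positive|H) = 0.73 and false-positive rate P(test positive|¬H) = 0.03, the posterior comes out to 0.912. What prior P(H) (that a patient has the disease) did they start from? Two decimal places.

Bayes' rule in odds form gives O(H|E) = O(H)·[P(E|H)/P(E|¬H)], hence O(H) = O(H|E)/LR.
Posterior odds = 0.912/(1−0.912) = 10.3636. LR = 0.73/0.03 = 24.3333.
Prior odds = 10.3636/24.3333 = 0.4259, so P(H) = 0.4259/(1+0.4259) ≈ 0.30.

P(H) = 0.30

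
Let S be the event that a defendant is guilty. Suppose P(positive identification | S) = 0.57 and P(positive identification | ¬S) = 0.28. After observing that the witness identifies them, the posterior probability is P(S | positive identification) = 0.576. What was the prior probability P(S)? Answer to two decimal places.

In odds form, posterior odds = prior odds × likelihood ratio, so prior odds = posterior odds ÷ LR.
Posterior odds = 0.576/(1−0.576) = 1.3585. LR = 0.57/0.28 = 2.0357.
Prior odds = 1.3585/2.0357 = 0.6673, so P(S) = 0.6673/(1+0.6673) ≈ 0.40.

P(S) = 0.40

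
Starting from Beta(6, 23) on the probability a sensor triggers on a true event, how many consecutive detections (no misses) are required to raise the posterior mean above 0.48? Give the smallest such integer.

After k detections and 0 misses the posterior is Beta(6+k, 23), with mean (6+k)/(6+23+k).
Set (6+k)/(29+k) > 0.48 and solve: k > (0.48·29 − 6)/(1 − 0.48) = 15.231.
The smallest integer exceeding 15.231 is 16, and checking k=16: (22)/(45) = 0.4889 > 0.48.

k = 16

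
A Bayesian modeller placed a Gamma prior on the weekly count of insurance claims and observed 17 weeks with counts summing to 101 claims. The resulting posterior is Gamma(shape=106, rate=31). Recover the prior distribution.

Gamma(shape=5, rate=14)

Gamma–Poisson conjugacy: posterior shape = α + Σxᵢ, posterior rate = β + n.
So α = 106 − 101 = 5 and β = 31 − 17 = 14.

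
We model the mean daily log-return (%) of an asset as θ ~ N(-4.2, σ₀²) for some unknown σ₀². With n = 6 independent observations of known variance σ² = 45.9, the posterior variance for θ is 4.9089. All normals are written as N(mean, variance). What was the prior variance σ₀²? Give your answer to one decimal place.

Posterior precision equals prior precision plus data precision: 1/σ_n² = 1/σ₀² + n/σ².
So 1/σ₀² = 1/4.9089 − 6/45.9 = 0.203712 − 0.130719 = 0.072993.
Hence σ₀² = 1/0.072993 ≈ 13.7.

σ₀² = 13.7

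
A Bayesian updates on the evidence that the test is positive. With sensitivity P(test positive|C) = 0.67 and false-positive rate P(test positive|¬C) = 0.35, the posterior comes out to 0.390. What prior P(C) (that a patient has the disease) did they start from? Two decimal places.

P(C) = 0.25

In odds form, posterior odds = prior odds × likelihood ratio, so prior odds = posterior odds ÷ LR.
Posterior odds = 0.390/(1−0.390) = 0.6393. LR = 0.67/0.35 = 1.9143.
Prior odds = 0.6393/1.9143 = 0.3340, so P(C) = 0.3340/(1+0.3340) ≈ 0.25.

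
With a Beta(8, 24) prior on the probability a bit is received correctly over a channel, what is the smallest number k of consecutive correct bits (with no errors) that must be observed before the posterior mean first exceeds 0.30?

After k correct bits and 0 errors the posterior is Beta(8+k, 24), with mean (8+k)/(8+24+k).
Set (8+k)/(32+k) > 0.30 and solve: k > (0.30·32 − 8)/(1 − 0.30) = 2.286.
The smallest integer exceeding 2.286 is 3, and checking k=3: (11)/(35) = 0.3143 > 0.30.

k = 3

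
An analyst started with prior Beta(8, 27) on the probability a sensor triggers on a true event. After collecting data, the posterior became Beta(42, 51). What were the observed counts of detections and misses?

Beta is conjugate to the binomial likelihood: posterior = Beta(α+s, β+f).
Match parameters: s=42−8=34, f=51−27=24.

34 detections and 24 misses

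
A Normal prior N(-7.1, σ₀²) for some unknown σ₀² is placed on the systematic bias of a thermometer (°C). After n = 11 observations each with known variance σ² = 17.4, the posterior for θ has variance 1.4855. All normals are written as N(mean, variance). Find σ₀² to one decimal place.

σ₀² = 24.4

For the Normal–Normal model with known σ², precisions add: τ_n = τ₀ + n/σ².
So 1/σ₀² = 1/1.4855 − 11/17.4 = 0.673174 − 0.632184 = 0.040990.
Hence σ₀² = 1/0.040990 ≈ 24.4.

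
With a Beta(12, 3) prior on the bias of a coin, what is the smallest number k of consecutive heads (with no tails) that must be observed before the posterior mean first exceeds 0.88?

k = 11

After k heads and 0 tails the posterior is Beta(12+k, 3), with mean (12+k)/(12+3+k).
Set (12+k)/(15+k) > 0.88 and solve: k > (0.88·15 − 12)/(1 − 0.88) = 10.000.
The smallest integer exceeding 10.000 is 11.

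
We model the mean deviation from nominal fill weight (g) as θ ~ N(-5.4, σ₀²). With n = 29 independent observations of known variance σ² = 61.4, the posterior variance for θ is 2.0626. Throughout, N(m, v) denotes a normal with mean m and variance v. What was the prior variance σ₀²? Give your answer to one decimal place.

σ₀² = 79.9

Posterior precision equals prior precision plus data precision: 1/σ_n² = 1/σ₀² + n/σ².
So 1/σ₀² = 1/2.0626 − 29/61.4 = 0.484825 − 0.472313 = 0.012512.
Hence σ₀² = 1/0.012512 ≈ 79.9.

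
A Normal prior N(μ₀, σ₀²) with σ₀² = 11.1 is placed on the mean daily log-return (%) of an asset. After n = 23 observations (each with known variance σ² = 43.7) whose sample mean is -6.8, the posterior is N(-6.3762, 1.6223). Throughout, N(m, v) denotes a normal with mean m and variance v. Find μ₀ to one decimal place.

μ₀ = -3.9

The posterior mean is a precision-weighted average: μ_n = (τ₀μ₀ + τ_data·x̄)/(τ₀+τ_data), with τ₀=1/σ₀² and τ_data=n/σ².
Here τ₀ = 1/11.1 = 0.090090 and τ_data = 23/43.7 = 0.526316, so τ_n = 0.616406.
Rearranging for μ₀: μ₀ = (μ_n·τ_n − τ_data·x̄)/τ₀ = (-6.3762·0.616406 − 0.526316·-6.8) / 0.090090 = -0.351379/0.090090 ≈ -3.9.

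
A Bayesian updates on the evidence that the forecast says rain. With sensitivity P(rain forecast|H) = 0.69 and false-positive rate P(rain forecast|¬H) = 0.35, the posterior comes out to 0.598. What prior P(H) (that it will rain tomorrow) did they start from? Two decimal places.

P(H) = 0.43

In odds form, posterior odds = prior odds × likelihood ratio, so prior odds = posterior odds ÷ LR.
Posterior odds = 0.598/(1−0.598) = 1.4876. LR = 0.69/0.35 = 1.9714.
Prior odds = 1.4876/1.9714 = 0.7546, so P(H) = 0.7546/(1+0.7546) ≈ 0.43.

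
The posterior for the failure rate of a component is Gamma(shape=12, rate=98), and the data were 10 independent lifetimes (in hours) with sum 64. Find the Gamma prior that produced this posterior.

Gamma–exponential conjugacy: posterior shape = α + n, posterior rate = β + Σtᵢ.
So α = 12 − 10 = 2 and β = 98 − 64 = 34.

Gamma(shape=2, rate=34)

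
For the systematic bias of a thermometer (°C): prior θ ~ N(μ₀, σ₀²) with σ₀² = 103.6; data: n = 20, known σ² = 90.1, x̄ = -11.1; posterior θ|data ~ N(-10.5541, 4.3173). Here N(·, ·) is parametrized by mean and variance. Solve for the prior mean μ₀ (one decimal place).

μ₀ = 2.0

The posterior mean is a precision-weighted average: μ_n = (τ₀μ₀ + τ_data·x̄)/(τ₀+τ_data), with τ₀=1/σ₀² and τ_data=n/σ².
Here τ₀ = 1/103.6 = 0.009653 and τ_data = 20/90.1 = 0.221976, so τ_n = 0.231629.
Rearranging for μ₀: μ₀ = (μ_n·τ_n − τ_data·x̄)/τ₀ = (-10.5541·0.231629 − 0.221976·-11.1) / 0.009653 = 0.019298/0.009653 ≈ 2.0.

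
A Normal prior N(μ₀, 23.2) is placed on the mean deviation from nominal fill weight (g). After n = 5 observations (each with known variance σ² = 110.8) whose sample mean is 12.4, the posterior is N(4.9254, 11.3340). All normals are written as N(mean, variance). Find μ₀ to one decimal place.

μ₀ = -2.9

With known observation variance, the Normal–Normal posterior has precision τ_n = τ₀ + n/σ² and mean μ_n = (τ₀μ₀ + (n/σ²)x̄)/τ_n.
Here τ₀ = 1/23.2 = 0.043103 and τ_data = 5/110.8 = 0.045126, so τ_n = 0.088229.
Rearranging for μ₀: μ₀ = (μ_n·τ_n − τ_data·x̄)/τ₀ = (4.9254·0.088229 − 0.045126·12.4) / 0.043103 = -0.124999/0.043103 ≈ -2.9.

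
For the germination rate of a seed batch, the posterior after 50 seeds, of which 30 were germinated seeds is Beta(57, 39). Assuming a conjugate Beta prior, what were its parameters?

Beta(27, 19)

A Beta(α, β) prior with s successes and f failures in binomial data gives a Beta(α+s, β+f) posterior.
Subtract the data counts: 57−30=27, 39−20=19.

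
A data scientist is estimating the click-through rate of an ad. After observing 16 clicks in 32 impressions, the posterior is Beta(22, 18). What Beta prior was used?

Beta(6, 2)

Beta is conjugate to the binomial likelihood: posterior = Beta(α+s, β+f).
Subtract the data counts: 22−16=6, 18−16=2.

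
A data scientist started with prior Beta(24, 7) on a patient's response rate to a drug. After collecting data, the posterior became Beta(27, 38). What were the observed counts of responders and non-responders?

3 responders and 31 non-responders

Beta is conjugate to the binomial likelihood: posterior = Beta(a+s, b+f).
Match parameters: s=27−24=3, f=38−7=31.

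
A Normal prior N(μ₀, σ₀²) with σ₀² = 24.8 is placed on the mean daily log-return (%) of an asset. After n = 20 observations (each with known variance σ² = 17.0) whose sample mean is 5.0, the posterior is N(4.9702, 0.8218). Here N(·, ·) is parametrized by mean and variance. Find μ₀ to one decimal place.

μ₀ = 4.1

With known observation variance, the Normal–Normal posterior has precision τ_n = τ₀ + n/σ² and mean μ_n = (τ₀μ₀ + (n/σ²)x̄)/τ_n.
Here τ₀ = 1/24.8 = 0.040323 and τ_data = 20/17.0 = 1.176471, so τ_n = 1.216794.
Rearranging for μ₀: μ₀ = (μ_n·τ_n − τ_data·x̄)/τ₀ = (4.9702·1.216794 − 1.176471·5.0) / 0.040323 = 0.165355/0.040323 ≈ 4.1.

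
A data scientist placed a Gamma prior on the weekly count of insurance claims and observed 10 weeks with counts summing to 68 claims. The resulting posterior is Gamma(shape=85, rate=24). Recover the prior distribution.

Gamma(shape=17, rate=14)

A Gamma(α, β) prior (rate parametrization) on a Poisson rate with n observations summing to S gives posterior Gamma(α+S, β+n).
So α = 85 − 68 = 17 and β = 24 − 10 = 14.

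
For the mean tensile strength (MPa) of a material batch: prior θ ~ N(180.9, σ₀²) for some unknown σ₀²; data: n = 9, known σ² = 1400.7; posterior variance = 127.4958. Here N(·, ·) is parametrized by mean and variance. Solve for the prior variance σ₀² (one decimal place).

σ₀² = 705.2

Posterior precision equals prior precision plus data precision: 1/σ_n² = 1/σ₀² + n/σ².
So 1/σ₀² = 1/127.4958 − 9/1400.7 = 0.007843 − 0.006425 = 0.001418.
Hence σ₀² = 1/0.001418 ≈ 705.2.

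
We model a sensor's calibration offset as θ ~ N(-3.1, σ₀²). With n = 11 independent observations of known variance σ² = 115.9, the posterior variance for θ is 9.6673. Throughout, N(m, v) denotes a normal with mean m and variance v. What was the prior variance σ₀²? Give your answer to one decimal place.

σ₀² = 117.2

Posterior precision equals prior precision plus data precision: 1/σ_n² = 1/σ₀² + n/σ².
So 1/σ₀² = 1/9.6673 − 11/115.9 = 0.103441 − 0.094909 = 0.008532.
Hence σ₀² = 1/0.008532 ≈ 117.2.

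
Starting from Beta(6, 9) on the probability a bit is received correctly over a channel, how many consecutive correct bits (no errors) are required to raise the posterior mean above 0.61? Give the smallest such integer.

k = 9

After k correct bits and 0 errors the posterior is Beta(6+k, 9), with mean (6+k)/(6+9+k).
Set (6+k)/(15+k) > 0.61 and solve: k > (0.61·15 − 6)/(1 − 0.61) = 8.077.
The smallest integer exceeding 8.077 is 9.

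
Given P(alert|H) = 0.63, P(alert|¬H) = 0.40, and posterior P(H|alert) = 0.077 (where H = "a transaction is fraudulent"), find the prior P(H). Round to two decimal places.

P(H) = 0.05

Bayes' rule in odds form gives O(H|E) = O(H)·[P(E|H)/P(E|¬H)], hence O(H) = O(H|E)/LR.
Posterior odds = 0.077/(1−0.077) = 0.0834. LR = 0.63/0.40 = 1.5750.
Prior odds = 0.0834/1.5750 = 0.0530, so P(H) = 0.0530/(1+0.0530) ≈ 0.05.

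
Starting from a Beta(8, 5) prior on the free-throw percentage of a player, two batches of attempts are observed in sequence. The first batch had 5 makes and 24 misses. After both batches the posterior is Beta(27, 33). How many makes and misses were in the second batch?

14 makes and 4 misses

Because Beta–binomial updating is additive in the counts, the combined data contributed (α_post−α_prior, β_post−β_prior) successes and failures.
Total across both batches: 27−8=19 makes, 33−5=28 misses.
Subtract the first batch: 19−5=14 makes and 28−24=4 misses.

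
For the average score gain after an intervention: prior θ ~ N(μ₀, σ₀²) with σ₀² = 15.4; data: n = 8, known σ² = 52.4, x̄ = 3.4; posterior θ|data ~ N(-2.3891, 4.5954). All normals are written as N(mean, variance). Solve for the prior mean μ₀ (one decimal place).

The posterior mean is a precision-weighted average: μ_n = (τ₀μ₀ + τ_data·x̄)/(τ₀+τ_data), with τ₀=1/σ₀² and τ_data=n/σ².
Here τ₀ = 1/15.4 = 0.064935 and τ_data = 8/52.4 = 0.152672, so τ_n = 0.217607.
Rearranging for μ₀: μ₀ = (μ_n·τ_n − τ_data·x̄)/τ₀ = (-2.3891·0.217607 − 0.152672·3.4) / 0.064935 = -1.038970/0.064935 ≈ -16.0.

μ₀ = -16.0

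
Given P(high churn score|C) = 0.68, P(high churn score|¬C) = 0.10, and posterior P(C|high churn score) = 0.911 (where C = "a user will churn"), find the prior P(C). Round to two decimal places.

In odds form, posterior odds = prior odds × likelihood ratio, so prior odds = posterior odds ÷ LR.
Posterior odds = 0.911/(1−0.911) = 10.2360. LR = 0.68/0.10 = 6.8000.
Prior odds = 10.2360/6.8000 = 1.5053, so P(C) = 1.5053/(1+1.5053) ≈ 0.60.

P(C) = 0.60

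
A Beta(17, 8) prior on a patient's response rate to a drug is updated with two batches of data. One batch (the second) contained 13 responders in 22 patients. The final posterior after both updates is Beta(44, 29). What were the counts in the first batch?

Sequential conjugate updates are equivalent to a single update on the pooled data, so total successes = posterior α − prior α and total failures = posterior β − prior β.
Total across both batches: 44−17=27 responders, 29−8=21 non-responders.
Subtract the second batch: 27−13=14 responders and 21−9=12 non-responders.

14 responders and 12 non-responders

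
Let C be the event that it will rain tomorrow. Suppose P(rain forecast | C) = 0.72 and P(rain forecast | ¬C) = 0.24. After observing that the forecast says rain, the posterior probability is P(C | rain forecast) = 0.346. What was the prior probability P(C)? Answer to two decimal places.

Bayes' rule in odds form gives O(C|E) = O(C)·[P(E|C)/P(E|¬C)], hence O(C) = O(C|E)/LR.
Posterior odds = 0.346/(1−0.346) = 0.5291. LR = 0.72/0.24 = 3.0000.
Prior odds = 0.5291/3.0000 = 0.1764, so P(C) = 0.1764/(1+0.1764) ≈ 0.15.

P(C) = 0.15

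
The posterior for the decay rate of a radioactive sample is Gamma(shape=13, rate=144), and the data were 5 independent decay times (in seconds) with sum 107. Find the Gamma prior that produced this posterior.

Gamma(shape=8, rate=37)

Gamma–exponential conjugacy: posterior shape = α + n, posterior rate = β + Σtᵢ.
So α = 13 − 5 = 8 and β = 144 − 107 = 37.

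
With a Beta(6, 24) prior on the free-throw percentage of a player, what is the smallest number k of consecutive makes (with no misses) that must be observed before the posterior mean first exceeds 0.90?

After k makes and 0 misses the posterior is Beta(6+k, 24), with mean (6+k)/(6+24+k).
Set (6+k)/(30+k) > 0.90 and solve: k > (0.90·30 − 6)/(1 − 0.90) = 210.000.
The smallest integer exceeding 210.000 is 211.

k = 211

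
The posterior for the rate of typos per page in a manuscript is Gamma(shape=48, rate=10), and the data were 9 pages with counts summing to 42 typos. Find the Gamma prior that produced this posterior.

Gamma(shape=6, rate=1)

A Gamma(α, β) prior (rate parametrization) on a Poisson rate with n observations summing to S gives posterior Gamma(α+S, β+n).
So α = 48 − 42 = 6 and β = 10 − 9 = 1.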